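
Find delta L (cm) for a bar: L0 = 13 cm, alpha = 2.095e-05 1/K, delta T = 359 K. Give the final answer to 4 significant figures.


dL = L0 * alpha * dT
dL = 13 * 2.095e-05 * 359
dL = 0.09777 cm


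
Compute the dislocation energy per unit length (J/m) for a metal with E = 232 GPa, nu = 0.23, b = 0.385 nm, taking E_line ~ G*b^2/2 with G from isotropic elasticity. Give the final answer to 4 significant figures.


Step 1: G = E / (2*(1+nu))
G = 232 / (2*(1+0.23)) = 94.3089 GPa = 9.43089e+10 Pa
Step 2: E_line = G*b^2/2
b = 0.385 nm = 3.85e-10 m
E_line = 0.5 * 9.43089e+10 * (3.85e-10)^2 = 6.989e-09 J/m


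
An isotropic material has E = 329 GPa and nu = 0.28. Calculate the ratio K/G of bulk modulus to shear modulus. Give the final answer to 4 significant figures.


G = E / (2*(1+nu))
G = 329 / (2*(1+0.28)) = 128.516 GPa
K = E / (3*(1-2*nu))
K = 329 / (3*(1-2*0.28)) = 249.242 GPa
K/G = 249.242 / 128.516 = 1.939


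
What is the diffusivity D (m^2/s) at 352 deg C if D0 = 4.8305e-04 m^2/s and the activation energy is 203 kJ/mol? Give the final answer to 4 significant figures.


D = D0 * exp(-Qd / (R*T))
T = 625.15 K
D = 4.8305e-04 * exp(-203e3 / (8.314 * 625.15))
D = 5.268e-21 m^2/s


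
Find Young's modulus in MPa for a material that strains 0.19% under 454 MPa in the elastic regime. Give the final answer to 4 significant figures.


E = sigma / epsilon
epsilon = 0.19% = 1.9e-03
E = 454 / 1.9e-03
E = 238900 MPa


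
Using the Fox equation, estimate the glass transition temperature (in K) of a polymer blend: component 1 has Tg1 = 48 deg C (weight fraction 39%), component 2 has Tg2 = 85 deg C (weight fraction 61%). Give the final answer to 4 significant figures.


1/Tg = w1/Tg1 + w2/Tg2 (in Kelvin)
Tg1 = 321.15 K, Tg2 = 358.15 K
1/Tg = 0.39/321.15 + 0.61/358.15
Tg = 342.7 K


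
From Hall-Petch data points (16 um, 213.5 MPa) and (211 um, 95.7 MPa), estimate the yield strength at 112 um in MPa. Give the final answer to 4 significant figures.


sigma_y = sigma0 + k / sqrt(d)
1/sqrt(d1) = 1/sqrt(1.6e-05) = 250;  1/sqrt(d2) = 68.8428
k = (sigma1 - sigma2) / (1/sqrt(d1) - 1/sqrt(d2)) = (213.5 - 95.7) / (250 - 68.8428) = 0.650264 MPa*m^0.5
sigma0 = sigma1 - k/sqrt(d1) = 213.5 - 0.650264*250 = 50.934 MPa
sigma_y(d3) = 50.934 + 0.650264 / sqrt(1.12e-04) = 112.4 MPa


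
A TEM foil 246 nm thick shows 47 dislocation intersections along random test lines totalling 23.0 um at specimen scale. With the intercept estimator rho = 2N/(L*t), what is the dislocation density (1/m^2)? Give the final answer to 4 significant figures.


rho = 2N / (L * t)
L = 23.0 um = 2.3e-05 m, t = 246 nm = 2.46e-07 m
rho = 2 * 47 / (2.3e-05 * 2.46e-07)
rho = 1.661e+13 1/m^2


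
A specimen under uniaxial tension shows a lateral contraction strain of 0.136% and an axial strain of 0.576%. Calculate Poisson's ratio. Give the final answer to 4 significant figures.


nu = -epsilon_lat / epsilon_axial
Lateral strain is contraction (negative), so using magnitudes:
nu = 0.136 / 0.576
nu = 0.2361


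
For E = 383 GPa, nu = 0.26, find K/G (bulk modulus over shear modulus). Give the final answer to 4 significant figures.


G = E / (2*(1+nu))
G = 383 / (2*(1+0.26)) = 151.984 GPa
K = E / (3*(1-2*nu))
K = 383 / (3*(1-2*0.26)) = 265.972 GPa
K/G = 265.972 / 151.984 = 1.75


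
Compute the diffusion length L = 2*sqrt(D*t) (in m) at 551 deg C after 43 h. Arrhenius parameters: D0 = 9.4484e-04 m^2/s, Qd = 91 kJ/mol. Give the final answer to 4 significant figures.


Step 1: D = D0 * exp(-Qd/(R*T))
T = 824.15 K
D = 9.4484e-04 * exp(-91e3 / (8.314 * 824.15)) = 1.61276e-09 m^2/s
Step 2: L = 2*sqrt(D*t)
t = 43 h = 154800 s
L = 2*sqrt(1.61276e-09 * 154800) = 0.0316 m


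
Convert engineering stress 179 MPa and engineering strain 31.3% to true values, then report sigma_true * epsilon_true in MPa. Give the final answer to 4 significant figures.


sigma_true = sigma_eng * (1 + epsilon_eng)
sigma_true = 179 * (1 + 0.313) = 235.027 MPa
epsilon_true = ln(1 + epsilon_eng)
epsilon_true = ln(1 + 0.313) = 0.272315
sigma_true * epsilon_true = 235.027 * 0.272315 = 64 MPa


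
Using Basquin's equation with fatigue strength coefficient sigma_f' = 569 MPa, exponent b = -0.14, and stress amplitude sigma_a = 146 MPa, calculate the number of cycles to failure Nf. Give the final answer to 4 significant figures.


sigma_a = sigma_f' * (2*Nf)^b
2*Nf = (sigma_a / sigma_f')^(1/b)
2*Nf = (146 / 569)^(1/-0.14)
2*Nf = 16584.8
Nf = 8292 cycles


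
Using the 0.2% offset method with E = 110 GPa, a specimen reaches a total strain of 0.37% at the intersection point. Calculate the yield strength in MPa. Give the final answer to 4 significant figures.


Offset strain = 0.002
Elastic strain at yield = total_strain - offset = 3.7e-03 - 0.002 = 1.7e-03
sigma_y = E * elastic_strain = 110000 * 1.7e-03
sigma_y = 187 MPa


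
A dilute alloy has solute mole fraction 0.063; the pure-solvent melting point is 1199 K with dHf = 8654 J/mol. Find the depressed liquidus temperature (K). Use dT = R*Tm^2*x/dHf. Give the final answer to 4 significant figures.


dT = R*Tm^2*x / dHf
dT = 8.314 * 1199^2 * 0.063 / 8654
dT = 87.0106 K
T_new = 1199 - 87.0106 = 1112 K


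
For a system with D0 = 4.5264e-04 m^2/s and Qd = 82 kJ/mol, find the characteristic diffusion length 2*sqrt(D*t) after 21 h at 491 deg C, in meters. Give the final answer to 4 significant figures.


Step 1: D = D0 * exp(-Qd/(R*T))
T = 764.15 K
D = 4.5264e-04 * exp(-82e3 / (8.314 * 764.15)) = 1.12283e-09 m^2/s
Step 2: L = 2*sqrt(D*t)
t = 21 h = 75600 s
L = 2*sqrt(1.12283e-09 * 75600) = 0.01843 m


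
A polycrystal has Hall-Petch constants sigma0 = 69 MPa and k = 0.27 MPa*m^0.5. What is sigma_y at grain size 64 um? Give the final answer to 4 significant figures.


sigma_y = sigma0 + k / sqrt(d)
d = 64 um = 6.4e-05 m
sigma_y = 69 + 0.27 / sqrt(6.4e-05)
sigma_y = 102.8 MPa


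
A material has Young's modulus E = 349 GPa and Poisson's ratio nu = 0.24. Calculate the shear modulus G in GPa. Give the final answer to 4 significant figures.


G = E / (2*(1+nu))
G = 349 / (2*(1+0.24))
G = 140.7 GPa


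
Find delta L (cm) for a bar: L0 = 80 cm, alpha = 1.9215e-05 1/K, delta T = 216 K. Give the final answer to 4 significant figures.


dL = L0 * alpha * dT
dL = 80 * 1.9215e-05 * 216
dL = 0.332 cm


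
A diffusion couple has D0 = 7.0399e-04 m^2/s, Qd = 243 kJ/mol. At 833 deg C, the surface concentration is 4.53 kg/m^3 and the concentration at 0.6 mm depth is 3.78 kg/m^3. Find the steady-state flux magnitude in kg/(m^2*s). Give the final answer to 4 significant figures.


Step 1: D = D0 * exp(-Qd/(R*T))
T = 833 + 273.15 = 1106.15 K
D = 7.0399e-04 * exp(-243e3 / (8.314 * 1106.15)) = 2.35614e-15 m^2/s
Step 2: J = D * (C1 - C2) / dx
J = 2.35614e-15 * (4.53 - 3.78) / 6e-04
J = 2.945e-12 kg/(m^2*s)


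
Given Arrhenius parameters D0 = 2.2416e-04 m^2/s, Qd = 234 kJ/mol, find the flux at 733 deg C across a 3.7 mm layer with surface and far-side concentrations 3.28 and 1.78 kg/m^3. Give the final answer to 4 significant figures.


Step 1: D = D0 * exp(-Qd/(R*T))
T = 733 + 273.15 = 1006.15 K
D = 2.2416e-04 * exp(-234e3 / (8.314 * 1006.15)) = 1.59193e-16 m^2/s
Step 2: J = D * (C1 - C2) / dx
J = 1.59193e-16 * (3.28 - 1.78) / 3.7e-03
J = 6.454e-14 kg/(m^2*s)


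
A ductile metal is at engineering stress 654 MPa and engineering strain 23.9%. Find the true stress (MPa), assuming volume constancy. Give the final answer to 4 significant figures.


sigma_true = sigma_eng * (1 + epsilon_eng)
sigma_true = 654 * (1 + 0.239)
sigma_true = 810.3 MPa


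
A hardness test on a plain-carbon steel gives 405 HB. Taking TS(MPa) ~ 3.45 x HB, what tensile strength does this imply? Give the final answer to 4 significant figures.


TS (MPa) = 3.45 * HB
TS = 3.45 * 405
TS = 1397 MPa


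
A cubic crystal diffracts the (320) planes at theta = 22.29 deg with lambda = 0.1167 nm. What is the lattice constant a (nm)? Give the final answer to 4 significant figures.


d = lambda / (2*sin(theta))
d = 0.1167 / (2*sin(22.29 deg))
d = 0.153838 nm
a = d * sqrt(h^2+k^2+l^2) = 0.153838 * sqrt(13)
a = 0.5547 nm


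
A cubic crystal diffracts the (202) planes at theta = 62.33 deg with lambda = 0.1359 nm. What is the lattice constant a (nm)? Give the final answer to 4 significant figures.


d = lambda / (2*sin(theta))
d = 0.1359 / (2*sin(62.33 deg))
d = 0.0767244 nm
a = d * sqrt(h^2+k^2+l^2) = 0.0767244 * sqrt(8)
a = 0.217 nm


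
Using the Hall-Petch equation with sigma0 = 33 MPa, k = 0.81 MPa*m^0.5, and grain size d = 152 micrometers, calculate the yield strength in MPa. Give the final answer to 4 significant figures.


sigma_y = sigma0 + k / sqrt(d)
d = 152 um = 1.52e-04 m
sigma_y = 33 + 0.81 / sqrt(1.52e-04)
sigma_y = 98.7 MPa


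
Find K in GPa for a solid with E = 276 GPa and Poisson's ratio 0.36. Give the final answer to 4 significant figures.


K = E / (3*(1-2*nu))
K = 276 / (3*(1-2*0.36))
K = 328.6 GPa


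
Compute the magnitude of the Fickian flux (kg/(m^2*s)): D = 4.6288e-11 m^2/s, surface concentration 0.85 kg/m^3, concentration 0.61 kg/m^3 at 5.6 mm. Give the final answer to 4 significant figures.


J = -D * (dC/dx) = D * (C1 - C2) / dx
J = 4.6288e-11 * (0.85 - 0.61) / 5.6e-03
J = 1.984e-09 kg/(m^2*s)


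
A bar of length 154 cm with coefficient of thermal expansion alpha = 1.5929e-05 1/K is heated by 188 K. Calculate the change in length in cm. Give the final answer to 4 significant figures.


dL = L0 * alpha * dT
dL = 154 * 1.5929e-05 * 188
dL = 0.4612 cm


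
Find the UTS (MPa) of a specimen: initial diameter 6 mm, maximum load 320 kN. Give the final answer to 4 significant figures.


A0 = pi*(d/2)^2 = pi*(6/2)^2 = 28.2743 mm^2
UTS = F_max / A0 = 320*1000 / 28.2743
UTS = 11320 MPa


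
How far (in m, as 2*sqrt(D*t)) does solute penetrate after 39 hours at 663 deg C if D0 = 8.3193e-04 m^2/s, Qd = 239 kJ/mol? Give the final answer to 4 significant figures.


Step 1: D = D0 * exp(-Qd/(R*T))
T = 936.15 K
D = 8.3193e-04 * exp(-239e3 / (8.314 * 936.15)) = 3.83752e-17 m^2/s
Step 2: L = 2*sqrt(D*t)
t = 39 h = 140400 s
L = 2*sqrt(3.83752e-17 * 140400) = 4.642e-06 m


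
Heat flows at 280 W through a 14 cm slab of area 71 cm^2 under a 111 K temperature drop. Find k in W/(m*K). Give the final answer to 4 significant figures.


k = Q*L / (A*dT)
L = 0.14 m, A = 7.1e-03 m^2
k = 280 * 0.14 / (7.1e-03 * 111)
k = 49.74 W/(m*K)


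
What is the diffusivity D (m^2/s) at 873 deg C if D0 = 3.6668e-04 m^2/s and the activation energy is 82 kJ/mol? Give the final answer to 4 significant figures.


D = D0 * exp(-Qd / (R*T))
T = 1146.15 K
D = 3.6668e-04 * exp(-82e3 / (8.314 * 1146.15))
D = 6.716e-08 m^2/s


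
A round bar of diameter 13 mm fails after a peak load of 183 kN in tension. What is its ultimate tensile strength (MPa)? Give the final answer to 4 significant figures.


A0 = pi*(d/2)^2 = pi*(13/2)^2 = 132.732 mm^2
UTS = F_max / A0 = 183*1000 / 132.732
UTS = 1379 MPa


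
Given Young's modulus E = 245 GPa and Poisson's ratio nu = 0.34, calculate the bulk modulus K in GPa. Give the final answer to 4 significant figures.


K = E / (3*(1-2*nu))
K = 245 / (3*(1-2*0.34))
K = 255.2 GPa


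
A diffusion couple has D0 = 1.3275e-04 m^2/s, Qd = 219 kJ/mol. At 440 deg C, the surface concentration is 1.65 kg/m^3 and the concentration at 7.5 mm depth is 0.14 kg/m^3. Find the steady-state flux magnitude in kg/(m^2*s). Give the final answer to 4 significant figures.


Step 1: D = D0 * exp(-Qd/(R*T))
T = 440 + 273.15 = 713.15 K
D = 1.3275e-04 * exp(-219e3 / (8.314 * 713.15)) = 1.20729e-20 m^2/s
Step 2: J = D * (C1 - C2) / dx
J = 1.20729e-20 * (1.65 - 0.14) / 7.5e-03
J = 2.431e-18 kg/(m^2*s)


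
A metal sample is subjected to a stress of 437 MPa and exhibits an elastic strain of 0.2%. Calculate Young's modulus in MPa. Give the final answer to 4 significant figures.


E = sigma / epsilon
epsilon = 0.2% = 2e-03
E = 437 / 2e-03
E = 218500 MPa


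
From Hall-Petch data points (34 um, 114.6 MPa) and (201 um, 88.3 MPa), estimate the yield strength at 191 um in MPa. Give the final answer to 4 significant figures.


sigma_y = sigma0 + k / sqrt(d)
1/sqrt(d1) = 1/sqrt(3.4e-05) = 171.499;  1/sqrt(d2) = 70.5346
k = (sigma1 - sigma2) / (1/sqrt(d1) - 1/sqrt(d2)) = (114.6 - 88.3) / (171.499 - 70.5346) = 0.260489 MPa*m^0.5
sigma0 = sigma1 - k/sqrt(d1) = 114.6 - 0.260489*171.499 = 69.9265 MPa
sigma_y(d3) = 69.9265 + 0.260489 / sqrt(1.91e-04) = 88.77 MPa


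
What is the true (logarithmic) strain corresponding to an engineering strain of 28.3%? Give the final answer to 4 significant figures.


epsilon_true = ln(1 + epsilon_eng)
epsilon_true = ln(1 + 0.283)
epsilon_true = 0.2492


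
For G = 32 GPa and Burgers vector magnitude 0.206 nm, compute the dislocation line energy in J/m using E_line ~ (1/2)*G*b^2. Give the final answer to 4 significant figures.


E = G*b^2/2
b = 0.206 nm = 2.06e-10 m
G = 32 GPa = 3.2e+10 Pa
E = 0.5 * 3.2e+10 * (2.06e-10)^2
E = 6.79e-10 J/m


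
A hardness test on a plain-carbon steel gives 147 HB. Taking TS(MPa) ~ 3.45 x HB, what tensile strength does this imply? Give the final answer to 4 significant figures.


TS (MPa) = 3.45 * HB
TS = 3.45 * 147
TS = 507.2 MPa


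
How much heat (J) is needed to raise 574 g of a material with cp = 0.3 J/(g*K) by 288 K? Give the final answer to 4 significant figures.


Q = m * cp * dT
Q = 574 * 0.3 * 288
Q = 49590 J


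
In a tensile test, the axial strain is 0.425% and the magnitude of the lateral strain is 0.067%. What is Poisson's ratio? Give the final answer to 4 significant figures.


nu = -epsilon_lat / epsilon_axial
Lateral strain is contraction (negative), so using magnitudes:
nu = 0.067 / 0.425
nu = 0.1576


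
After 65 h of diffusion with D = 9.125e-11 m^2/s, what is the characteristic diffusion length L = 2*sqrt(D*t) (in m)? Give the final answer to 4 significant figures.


t = 65 hr = 234000 s
Diffusion length = 2*sqrt(D*t)
= 2*sqrt(9.125e-11 * 234000)
= 9.242e-03 m


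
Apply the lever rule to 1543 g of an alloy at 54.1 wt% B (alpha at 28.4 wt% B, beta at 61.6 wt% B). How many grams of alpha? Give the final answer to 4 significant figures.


f_alpha = (C_beta - C0) / (C_beta - C_alpha)
f_alpha = (61.6 - 54.1) / (61.6 - 28.4) = 0.225904
m_alpha = f_alpha * m_total = 0.225904 * 1543 = 348.6 g


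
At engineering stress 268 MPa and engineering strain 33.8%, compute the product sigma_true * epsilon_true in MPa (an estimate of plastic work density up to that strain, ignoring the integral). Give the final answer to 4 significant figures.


sigma_true = sigma_eng * (1 + epsilon_eng)
sigma_true = 268 * (1 + 0.338) = 358.584 MPa
epsilon_true = ln(1 + epsilon_eng)
epsilon_true = ln(1 + 0.338) = 0.291176
sigma_true * epsilon_true = 358.584 * 0.291176 = 104.4 MPa


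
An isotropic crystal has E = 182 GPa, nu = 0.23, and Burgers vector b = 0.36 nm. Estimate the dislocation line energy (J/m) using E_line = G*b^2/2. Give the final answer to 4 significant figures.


Step 1: G = E / (2*(1+nu))
G = 182 / (2*(1+0.23)) = 73.9837 GPa = 7.39837e+10 Pa
Step 2: E_line = G*b^2/2
b = 0.36 nm = 3.6e-10 m
E_line = 0.5 * 7.39837e+10 * (3.6e-10)^2 = 4.794e-09 J/m


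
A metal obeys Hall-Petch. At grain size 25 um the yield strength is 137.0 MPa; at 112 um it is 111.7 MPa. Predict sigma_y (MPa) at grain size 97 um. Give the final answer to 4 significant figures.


sigma_y = sigma0 + k / sqrt(d)
1/sqrt(d1) = 1/sqrt(2.5e-05) = 200;  1/sqrt(d2) = 94.4911
k = (sigma1 - sigma2) / (1/sqrt(d1) - 1/sqrt(d2)) = (137.0 - 111.7) / (200 - 94.4911) = 0.23979 MPa*m^0.5
sigma0 = sigma1 - k/sqrt(d1) = 137.0 - 0.23979*200 = 89.042 MPa
sigma_y(d3) = 89.042 + 0.23979 / sqrt(9.7e-05) = 113.4 MPa


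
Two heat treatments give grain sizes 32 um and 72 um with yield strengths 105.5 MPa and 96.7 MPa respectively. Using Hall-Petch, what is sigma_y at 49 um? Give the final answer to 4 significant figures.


sigma_y = sigma0 + k / sqrt(d)
1/sqrt(d1) = 1/sqrt(3.2e-05) = 176.777;  1/sqrt(d2) = 117.851
k = (sigma1 - sigma2) / (1/sqrt(d1) - 1/sqrt(d2)) = (105.5 - 96.7) / (176.777 - 117.851) = 0.149341 MPa*m^0.5
sigma0 = sigma1 - k/sqrt(d1) = 105.5 - 0.149341*176.777 = 79.1 MPa
sigma_y(d3) = 79.1 + 0.149341 / sqrt(4.9e-05) = 100.4 MPa


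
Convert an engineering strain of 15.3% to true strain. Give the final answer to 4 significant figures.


epsilon_true = ln(1 + epsilon_eng)
epsilon_true = ln(1 + 0.153)
epsilon_true = 0.1424


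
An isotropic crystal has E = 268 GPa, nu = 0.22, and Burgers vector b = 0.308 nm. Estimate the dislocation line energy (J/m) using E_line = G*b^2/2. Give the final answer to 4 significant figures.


Step 1: G = E / (2*(1+nu))
G = 268 / (2*(1+0.22)) = 109.836 GPa = 1.09836e+11 Pa
Step 2: E_line = G*b^2/2
b = 0.308 nm = 3.08e-10 m
E_line = 0.5 * 1.09836e+11 * (3.08e-10)^2 = 5.21e-09 J/m


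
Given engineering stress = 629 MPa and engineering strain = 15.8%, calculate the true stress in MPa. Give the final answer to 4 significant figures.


sigma_true = sigma_eng * (1 + epsilon_eng)
sigma_true = 629 * (1 + 0.158)
sigma_true = 728.4 MPa


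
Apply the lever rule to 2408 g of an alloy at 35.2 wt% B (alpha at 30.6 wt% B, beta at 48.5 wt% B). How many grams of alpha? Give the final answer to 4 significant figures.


f_alpha = (C_beta - C0) / (C_beta - C_alpha)
f_alpha = (48.5 - 35.2) / (48.5 - 30.6) = 0.743017
m_alpha = f_alpha * m_total = 0.743017 * 2408 = 1789 g


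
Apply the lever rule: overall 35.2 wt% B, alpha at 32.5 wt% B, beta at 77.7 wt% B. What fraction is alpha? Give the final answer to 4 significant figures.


f_alpha = (C_beta - C0) / (C_beta - C_alpha)
f_alpha = (77.7 - 35.2) / (77.7 - 32.5)
f_alpha = 0.9403


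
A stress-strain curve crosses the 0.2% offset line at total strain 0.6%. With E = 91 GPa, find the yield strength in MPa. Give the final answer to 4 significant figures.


Offset strain = 0.002
Elastic strain at yield = total_strain - offset = 6e-03 - 0.002 = 4e-03
sigma_y = E * elastic_strain = 91000 * 4e-03
sigma_y = 364 MPa


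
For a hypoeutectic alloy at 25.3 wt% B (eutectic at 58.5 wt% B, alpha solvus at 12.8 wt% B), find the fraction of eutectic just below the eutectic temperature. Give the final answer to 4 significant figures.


f_primary = (C_e - C0) / (C_e - C_alpha_max)
f_primary = (58.5 - 25.3) / (58.5 - 12.8)
f_primary = 0.726477
f_eutectic = 1 - 0.726477 = 0.2735


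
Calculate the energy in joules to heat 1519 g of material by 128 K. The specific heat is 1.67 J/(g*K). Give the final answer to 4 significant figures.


Q = m * cp * dT
Q = 1519 * 1.67 * 128
Q = 324700 J


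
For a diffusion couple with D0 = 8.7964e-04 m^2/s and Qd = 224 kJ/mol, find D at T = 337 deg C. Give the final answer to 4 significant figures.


D = D0 * exp(-Qd / (R*T))
T = 610.15 K
D = 8.7964e-04 * exp(-224e3 / (8.314 * 610.15))
D = 5.849e-23 m^2/s


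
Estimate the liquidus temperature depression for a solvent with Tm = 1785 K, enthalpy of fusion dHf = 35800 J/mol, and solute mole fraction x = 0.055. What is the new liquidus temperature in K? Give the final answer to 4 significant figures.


dT = R*Tm^2*x / dHf
dT = 8.314 * 1785^2 * 0.055 / 35800
dT = 40.6973 K
T_new = 1785 - 40.6973 = 1744 K


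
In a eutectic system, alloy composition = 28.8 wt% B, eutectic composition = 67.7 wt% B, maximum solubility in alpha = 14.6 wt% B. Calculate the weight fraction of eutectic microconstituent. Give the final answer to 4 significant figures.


f_primary = (C_e - C0) / (C_e - C_alpha_max)
f_primary = (67.7 - 28.8) / (67.7 - 14.6)
f_primary = 0.73258
f_eutectic = 1 - 0.73258 = 0.2674


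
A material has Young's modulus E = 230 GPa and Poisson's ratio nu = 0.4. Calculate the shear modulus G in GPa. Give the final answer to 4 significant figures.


G = E / (2*(1+nu))
G = 230 / (2*(1+0.4))
G = 82.14 GPa


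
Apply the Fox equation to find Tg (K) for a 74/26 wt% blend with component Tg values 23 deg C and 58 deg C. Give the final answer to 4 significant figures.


1/Tg = w1/Tg1 + w2/Tg2 (in Kelvin)
Tg1 = 296.15 K, Tg2 = 331.15 K
1/Tg = 0.74/296.15 + 0.26/331.15
Tg = 304.5 K


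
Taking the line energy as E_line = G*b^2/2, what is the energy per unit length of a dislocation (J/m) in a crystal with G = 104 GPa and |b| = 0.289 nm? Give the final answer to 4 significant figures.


E = G*b^2/2
b = 0.289 nm = 2.89e-10 m
G = 104 GPa = 1.04e+11 Pa
E = 0.5 * 1.04e+11 * (2.89e-10)^2
E = 4.343e-09 J/m


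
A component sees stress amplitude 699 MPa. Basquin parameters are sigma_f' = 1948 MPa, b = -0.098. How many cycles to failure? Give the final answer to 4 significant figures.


sigma_a = sigma_f' * (2*Nf)^b
2*Nf = (sigma_a / sigma_f')^(1/b)
2*Nf = (699 / 1948)^(1/-0.098)
2*Nf = 34830.3
Nf = 17420 cycles


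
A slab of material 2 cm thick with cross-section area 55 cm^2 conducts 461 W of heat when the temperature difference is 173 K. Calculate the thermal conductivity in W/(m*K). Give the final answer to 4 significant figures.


k = Q*L / (A*dT)
L = 0.02 m, A = 5.5e-03 m^2
k = 461 * 0.02 / (5.5e-03 * 173)
k = 9.69 W/(m*K)


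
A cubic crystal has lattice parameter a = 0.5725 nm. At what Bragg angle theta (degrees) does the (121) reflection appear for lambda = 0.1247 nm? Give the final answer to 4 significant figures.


d = a / sqrt(h^2+k^2+l^2)
d = 0.5725 / sqrt(6) = 0.233722 nm
lambda = 2*d*sin(theta)  =>  sin(theta) = lambda / (2*d)
sin(theta) = 0.1247 / (2 * 0.233722) = 0.26677
theta = 15.47 deg


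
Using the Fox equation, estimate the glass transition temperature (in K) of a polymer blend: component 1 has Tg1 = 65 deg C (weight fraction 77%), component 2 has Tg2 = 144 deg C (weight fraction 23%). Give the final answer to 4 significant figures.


1/Tg = w1/Tg1 + w2/Tg2 (in Kelvin)
Tg1 = 338.15 K, Tg2 = 417.15 K
1/Tg = 0.77/338.15 + 0.23/417.15
Tg = 353.5 K


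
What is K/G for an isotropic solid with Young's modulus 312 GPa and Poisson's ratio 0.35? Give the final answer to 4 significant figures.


G = E / (2*(1+nu))
G = 312 / (2*(1+0.35)) = 115.556 GPa
K = E / (3*(1-2*nu))
K = 312 / (3*(1-2*0.35)) = 346.667 GPa
K/G = 346.667 / 115.556 = 3


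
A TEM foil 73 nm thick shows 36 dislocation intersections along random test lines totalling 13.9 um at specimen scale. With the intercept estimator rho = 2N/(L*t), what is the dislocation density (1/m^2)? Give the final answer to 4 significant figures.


rho = 2N / (L * t)
L = 13.9 um = 1.39e-05 m, t = 73 nm = 7.3e-08 m
rho = 2 * 36 / (1.39e-05 * 7.3e-08)
rho = 7.096e+13 1/m^2


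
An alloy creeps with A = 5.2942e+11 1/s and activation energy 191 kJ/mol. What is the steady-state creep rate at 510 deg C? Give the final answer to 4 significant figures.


rate = A * exp(-Q / (R*T))
T = 510 + 273.15 = 783.15 K
rate = 5.2942e+11 * exp(-191e3 / (8.314 * 783.15))
rate = 0.09638 1/s


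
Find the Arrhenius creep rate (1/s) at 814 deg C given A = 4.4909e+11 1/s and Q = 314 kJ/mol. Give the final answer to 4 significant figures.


rate = A * exp(-Q / (R*T))
T = 814 + 273.15 = 1087.15 K
rate = 4.4909e+11 * exp(-314e3 / (8.314 * 1087.15))
rate = 3.672e-04 1/s


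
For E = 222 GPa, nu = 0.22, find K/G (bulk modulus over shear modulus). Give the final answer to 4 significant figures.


G = E / (2*(1+nu))
G = 222 / (2*(1+0.22)) = 90.9836 GPa
K = E / (3*(1-2*nu))
K = 222 / (3*(1-2*0.22)) = 132.143 GPa
K/G = 132.143 / 90.9836 = 1.452


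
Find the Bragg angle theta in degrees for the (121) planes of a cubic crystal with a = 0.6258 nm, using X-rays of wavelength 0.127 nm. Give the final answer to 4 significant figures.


d = a / sqrt(h^2+k^2+l^2)
d = 0.6258 / sqrt(6) = 0.255482 nm
lambda = 2*d*sin(theta)  =>  sin(theta) = lambda / (2*d)
sin(theta) = 0.127 / (2 * 0.255482) = 0.24855
theta = 14.39 deg


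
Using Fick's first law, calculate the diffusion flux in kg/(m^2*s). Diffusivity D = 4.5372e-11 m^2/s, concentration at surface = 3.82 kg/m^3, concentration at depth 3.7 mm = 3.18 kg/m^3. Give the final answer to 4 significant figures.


J = -D * (dC/dx) = D * (C1 - C2) / dx
J = 4.5372e-11 * (3.82 - 3.18) / 3.7e-03
J = 7.848e-09 kg/(m^2*s)


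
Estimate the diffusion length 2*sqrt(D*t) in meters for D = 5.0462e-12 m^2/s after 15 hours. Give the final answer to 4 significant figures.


t = 15 hr = 54000 s
Diffusion length = 2*sqrt(D*t)
= 2*sqrt(5.0462e-12 * 54000)
= 1.044e-03 m


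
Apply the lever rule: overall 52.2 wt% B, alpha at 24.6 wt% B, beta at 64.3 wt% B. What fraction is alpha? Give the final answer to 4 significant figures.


f_alpha = (C_beta - C0) / (C_beta - C_alpha)
f_alpha = (64.3 - 52.2) / (64.3 - 24.6)
f_alpha = 0.3048


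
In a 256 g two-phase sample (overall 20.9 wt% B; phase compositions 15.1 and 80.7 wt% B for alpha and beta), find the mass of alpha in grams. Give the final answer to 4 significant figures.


f_alpha = (C_beta - C0) / (C_beta - C_alpha)
f_alpha = (80.7 - 20.9) / (80.7 - 15.1) = 0.911585
m_alpha = f_alpha * m_total = 0.911585 * 256 = 233.4 g


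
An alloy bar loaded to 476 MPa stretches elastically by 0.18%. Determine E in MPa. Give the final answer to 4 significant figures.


E = sigma / epsilon
epsilon = 0.18% = 1.8e-03
E = 476 / 1.8e-03
E = 264400 MPa


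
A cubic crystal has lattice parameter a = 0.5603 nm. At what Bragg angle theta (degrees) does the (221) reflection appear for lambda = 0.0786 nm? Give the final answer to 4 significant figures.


d = a / sqrt(h^2+k^2+l^2)
d = 0.5603 / sqrt(9) = 0.186767 nm
lambda = 2*d*sin(theta)  =>  sin(theta) = lambda / (2*d)
sin(theta) = 0.0786 / (2 * 0.186767) = 0.210423
theta = 12.15 deg


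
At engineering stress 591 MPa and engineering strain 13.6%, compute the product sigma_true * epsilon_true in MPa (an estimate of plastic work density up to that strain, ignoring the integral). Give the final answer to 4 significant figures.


sigma_true = sigma_eng * (1 + epsilon_eng)
sigma_true = 591 * (1 + 0.136) = 671.376 MPa
epsilon_true = ln(1 + epsilon_eng)
epsilon_true = ln(1 + 0.136) = 0.127513
sigma_true * epsilon_true = 671.376 * 0.127513 = 85.61 MPa


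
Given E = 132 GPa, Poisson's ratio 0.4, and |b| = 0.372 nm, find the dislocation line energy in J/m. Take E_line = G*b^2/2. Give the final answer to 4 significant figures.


Step 1: G = E / (2*(1+nu))
G = 132 / (2*(1+0.4)) = 47.1429 GPa = 4.71429e+10 Pa
Step 2: E_line = G*b^2/2
b = 0.372 nm = 3.72e-10 m
E_line = 0.5 * 4.71429e+10 * (3.72e-10)^2 = 3.262e-09 J/m


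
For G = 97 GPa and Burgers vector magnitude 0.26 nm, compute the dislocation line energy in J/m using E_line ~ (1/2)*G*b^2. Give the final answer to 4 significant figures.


E = G*b^2/2
b = 0.26 nm = 2.6e-10 m
G = 97 GPa = 9.7e+10 Pa
E = 0.5 * 9.7e+10 * (2.6e-10)^2
E = 3.279e-09 J/m


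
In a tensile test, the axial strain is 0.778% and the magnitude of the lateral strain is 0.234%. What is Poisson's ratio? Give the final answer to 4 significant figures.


nu = -epsilon_lat / epsilon_axial
Lateral strain is contraction (negative), so using magnitudes:
nu = 0.234 / 0.778
nu = 0.3008


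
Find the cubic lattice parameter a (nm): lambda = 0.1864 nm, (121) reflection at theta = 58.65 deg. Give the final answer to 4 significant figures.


d = lambda / (2*sin(theta))
d = 0.1864 / (2*sin(58.65 deg))
d = 0.109133 nm
a = d * sqrt(h^2+k^2+l^2) = 0.109133 * sqrt(6)
a = 0.2673 nm


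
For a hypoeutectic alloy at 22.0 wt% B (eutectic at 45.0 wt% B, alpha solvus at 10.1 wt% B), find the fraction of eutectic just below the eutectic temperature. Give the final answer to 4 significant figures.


f_primary = (C_e - C0) / (C_e - C_alpha_max)
f_primary = (45.0 - 22.0) / (45.0 - 10.1)
f_primary = 0.659026
f_eutectic = 1 - 0.659026 = 0.341


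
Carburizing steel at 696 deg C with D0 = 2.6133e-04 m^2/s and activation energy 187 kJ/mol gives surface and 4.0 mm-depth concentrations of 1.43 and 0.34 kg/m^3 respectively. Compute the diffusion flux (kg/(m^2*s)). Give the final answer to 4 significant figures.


Step 1: D = D0 * exp(-Qd/(R*T))
T = 696 + 273.15 = 969.15 K
D = 2.6133e-04 * exp(-187e3 / (8.314 * 969.15)) = 2.17779e-14 m^2/s
Step 2: J = D * (C1 - C2) / dx
J = 2.17779e-14 * (1.43 - 0.34) / 4e-03
J = 5.934e-12 kg/(m^2*s)


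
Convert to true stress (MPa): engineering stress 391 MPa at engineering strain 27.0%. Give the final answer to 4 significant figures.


sigma_true = sigma_eng * (1 + epsilon_eng)
sigma_true = 391 * (1 + 0.27)
sigma_true = 496.6 MPa


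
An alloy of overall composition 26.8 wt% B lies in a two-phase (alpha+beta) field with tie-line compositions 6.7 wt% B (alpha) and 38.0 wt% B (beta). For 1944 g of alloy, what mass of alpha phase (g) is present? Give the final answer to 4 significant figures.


f_alpha = (C_beta - C0) / (C_beta - C_alpha)
f_alpha = (38.0 - 26.8) / (38.0 - 6.7) = 0.357827
m_alpha = f_alpha * m_total = 0.357827 * 1944 = 695.6 g


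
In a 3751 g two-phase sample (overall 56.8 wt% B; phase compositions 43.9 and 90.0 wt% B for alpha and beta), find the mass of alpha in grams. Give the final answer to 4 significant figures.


f_alpha = (C_beta - C0) / (C_beta - C_alpha)
f_alpha = (90.0 - 56.8) / (90.0 - 43.9) = 0.720174
m_alpha = f_alpha * m_total = 0.720174 * 3751 = 2701 g


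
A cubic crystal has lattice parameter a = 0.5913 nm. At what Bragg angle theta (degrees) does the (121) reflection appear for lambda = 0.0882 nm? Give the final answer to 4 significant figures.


d = a / sqrt(h^2+k^2+l^2)
d = 0.5913 / sqrt(6) = 0.241397 nm
lambda = 2*d*sin(theta)  =>  sin(theta) = lambda / (2*d)
sin(theta) = 0.0882 / (2 * 0.241397) = 0.182686
theta = 10.53 deg


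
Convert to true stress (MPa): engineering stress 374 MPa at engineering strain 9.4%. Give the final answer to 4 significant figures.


sigma_true = sigma_eng * (1 + epsilon_eng)
sigma_true = 374 * (1 + 0.094)
sigma_true = 409.2 MPa


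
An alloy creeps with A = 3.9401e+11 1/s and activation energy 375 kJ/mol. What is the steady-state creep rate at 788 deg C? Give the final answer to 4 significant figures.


rate = A * exp(-Q / (R*T))
T = 788 + 273.15 = 1061.15 K
rate = 3.9401e+11 * exp(-375e3 / (8.314 * 1061.15))
rate = 1.367e-07 1/s


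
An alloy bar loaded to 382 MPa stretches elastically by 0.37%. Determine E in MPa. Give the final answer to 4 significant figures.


E = sigma / epsilon
epsilon = 0.37% = 3.7e-03
E = 382 / 3.7e-03
E = 103200 MPa


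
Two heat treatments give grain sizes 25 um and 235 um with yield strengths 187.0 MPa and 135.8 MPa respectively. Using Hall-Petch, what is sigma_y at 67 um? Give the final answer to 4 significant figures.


sigma_y = sigma0 + k / sqrt(d)
1/sqrt(d1) = 1/sqrt(2.5e-05) = 200;  1/sqrt(d2) = 65.2328
k = (sigma1 - sigma2) / (1/sqrt(d1) - 1/sqrt(d2)) = (187.0 - 135.8) / (200 - 65.2328) = 0.379914 MPa*m^0.5
sigma0 = sigma1 - k/sqrt(d1) = 187.0 - 0.379914*200 = 111.017 MPa
sigma_y(d3) = 111.017 + 0.379914 / sqrt(6.7e-05) = 157.4 MPa


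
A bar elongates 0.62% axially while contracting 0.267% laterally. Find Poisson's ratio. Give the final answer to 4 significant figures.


nu = -epsilon_lat / epsilon_axial
Lateral strain is contraction (negative), so using magnitudes:
nu = 0.267 / 0.62
nu = 0.4306


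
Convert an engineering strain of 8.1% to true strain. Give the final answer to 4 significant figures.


epsilon_true = ln(1 + epsilon_eng)
epsilon_true = ln(1 + 0.081)
epsilon_true = 0.07789


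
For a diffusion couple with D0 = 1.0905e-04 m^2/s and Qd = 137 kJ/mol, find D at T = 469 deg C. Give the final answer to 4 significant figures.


D = D0 * exp(-Qd / (R*T))
T = 742.15 K
D = 1.0905e-04 * exp(-137e3 / (8.314 * 742.15))
D = 2.482e-14 m^2/s


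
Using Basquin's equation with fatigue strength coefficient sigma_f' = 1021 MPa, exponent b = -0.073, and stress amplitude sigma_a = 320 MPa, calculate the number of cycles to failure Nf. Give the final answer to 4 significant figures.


sigma_a = sigma_f' * (2*Nf)^b
2*Nf = (sigma_a / sigma_f')^(1/b)
2*Nf = (320 / 1021)^(1/-0.073)
2*Nf = 7.98744e+06
Nf = 3.994e+06 cycles


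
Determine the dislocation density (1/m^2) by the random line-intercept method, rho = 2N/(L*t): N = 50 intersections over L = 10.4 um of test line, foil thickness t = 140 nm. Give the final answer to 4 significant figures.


rho = 2N / (L * t)
L = 10.4 um = 1.04e-05 m, t = 140 nm = 1.4e-07 m
rho = 2 * 50 / (1.04e-05 * 1.4e-07)
rho = 6.868e+13 1/m^2


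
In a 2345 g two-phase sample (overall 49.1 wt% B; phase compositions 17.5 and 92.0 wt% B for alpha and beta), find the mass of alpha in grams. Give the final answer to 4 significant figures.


f_alpha = (C_beta - C0) / (C_beta - C_alpha)
f_alpha = (92.0 - 49.1) / (92.0 - 17.5) = 0.575839
m_alpha = f_alpha * m_total = 0.575839 * 2345 = 1350 g


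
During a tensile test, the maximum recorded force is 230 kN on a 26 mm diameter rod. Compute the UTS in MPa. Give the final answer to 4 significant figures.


A0 = pi*(d/2)^2 = pi*(26/2)^2 = 530.929 mm^2
UTS = F_max / A0 = 230*1000 / 530.929
UTS = 433.2 MPa


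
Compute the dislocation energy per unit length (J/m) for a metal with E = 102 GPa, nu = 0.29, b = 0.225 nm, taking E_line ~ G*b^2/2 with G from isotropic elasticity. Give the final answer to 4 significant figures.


Step 1: G = E / (2*(1+nu))
G = 102 / (2*(1+0.29)) = 39.5349 GPa = 3.95349e+10 Pa
Step 2: E_line = G*b^2/2
b = 0.225 nm = 2.25e-10 m
E_line = 0.5 * 3.95349e+10 * (2.25e-10)^2 = 1.001e-09 J/m


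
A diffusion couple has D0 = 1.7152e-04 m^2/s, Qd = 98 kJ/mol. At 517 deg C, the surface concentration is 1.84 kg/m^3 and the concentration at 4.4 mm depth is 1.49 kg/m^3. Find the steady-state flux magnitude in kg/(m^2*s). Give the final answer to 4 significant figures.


Step 1: D = D0 * exp(-Qd/(R*T))
T = 517 + 273.15 = 790.15 K
D = 1.7152e-04 * exp(-98e3 / (8.314 * 790.15)) = 5.69601e-11 m^2/s
Step 2: J = D * (C1 - C2) / dx
J = 5.69601e-11 * (1.84 - 1.49) / 4.4e-03
J = 4.531e-09 kg/(m^2*s)


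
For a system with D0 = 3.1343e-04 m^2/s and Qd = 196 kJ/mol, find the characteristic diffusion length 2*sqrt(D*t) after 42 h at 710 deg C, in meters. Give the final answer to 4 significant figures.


Step 1: D = D0 * exp(-Qd/(R*T))
T = 983.15 K
D = 3.1343e-04 * exp(-196e3 / (8.314 * 983.15)) = 1.20867e-14 m^2/s
Step 2: L = 2*sqrt(D*t)
t = 42 h = 151200 s
L = 2*sqrt(1.20867e-14 * 151200) = 8.55e-05 m


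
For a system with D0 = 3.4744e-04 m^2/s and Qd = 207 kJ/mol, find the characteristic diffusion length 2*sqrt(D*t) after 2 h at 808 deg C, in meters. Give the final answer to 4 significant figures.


Step 1: D = D0 * exp(-Qd/(R*T))
T = 1081.15 K
D = 3.4744e-04 * exp(-207e3 / (8.314 * 1081.15)) = 3.46361e-14 m^2/s
Step 2: L = 2*sqrt(D*t)
t = 2 h = 7200 s
L = 2*sqrt(3.46361e-14 * 7200) = 3.158e-05 m


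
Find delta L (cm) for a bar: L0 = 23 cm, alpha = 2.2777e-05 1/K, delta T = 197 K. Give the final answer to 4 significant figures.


dL = L0 * alpha * dT
dL = 23 * 2.2777e-05 * 197
dL = 0.1032 cm


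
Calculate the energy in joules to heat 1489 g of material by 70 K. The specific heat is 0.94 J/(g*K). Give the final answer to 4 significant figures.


Q = m * cp * dT
Q = 1489 * 0.94 * 70
Q = 97980 J


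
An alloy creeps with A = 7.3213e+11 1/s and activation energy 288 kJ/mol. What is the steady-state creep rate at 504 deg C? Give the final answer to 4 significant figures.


rate = A * exp(-Q / (R*T))
T = 504 + 273.15 = 777.15 K
rate = 7.3213e+11 * exp(-288e3 / (8.314 * 777.15))
rate = 3.21e-08 1/s


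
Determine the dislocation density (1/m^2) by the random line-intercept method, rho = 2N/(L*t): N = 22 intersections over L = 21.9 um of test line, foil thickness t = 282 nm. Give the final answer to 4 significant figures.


rho = 2N / (L * t)
L = 21.9 um = 2.19e-05 m, t = 282 nm = 2.82e-07 m
rho = 2 * 22 / (2.19e-05 * 2.82e-07)
rho = 7.125e+12 1/m^2


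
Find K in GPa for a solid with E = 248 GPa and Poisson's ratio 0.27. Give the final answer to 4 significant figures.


K = E / (3*(1-2*nu))
K = 248 / (3*(1-2*0.27))
K = 179.7 GPa


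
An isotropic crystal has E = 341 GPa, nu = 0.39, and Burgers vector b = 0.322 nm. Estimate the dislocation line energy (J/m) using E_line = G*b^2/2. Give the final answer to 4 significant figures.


Step 1: G = E / (2*(1+nu))
G = 341 / (2*(1+0.39)) = 122.662 GPa = 1.22662e+11 Pa
Step 2: E_line = G*b^2/2
b = 0.322 nm = 3.22e-10 m
E_line = 0.5 * 1.22662e+11 * (3.22e-10)^2 = 6.359e-09 J/m


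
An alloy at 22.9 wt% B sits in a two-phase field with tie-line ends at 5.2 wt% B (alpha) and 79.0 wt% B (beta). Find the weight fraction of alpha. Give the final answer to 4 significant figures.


f_alpha = (C_beta - C0) / (C_beta - C_alpha)
f_alpha = (79.0 - 22.9) / (79.0 - 5.2)
f_alpha = 0.7602


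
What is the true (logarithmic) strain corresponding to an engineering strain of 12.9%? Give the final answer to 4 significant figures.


epsilon_true = ln(1 + epsilon_eng)
epsilon_true = ln(1 + 0.129)
epsilon_true = 0.1213


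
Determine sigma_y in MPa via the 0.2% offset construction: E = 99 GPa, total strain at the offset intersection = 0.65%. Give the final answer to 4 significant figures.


Offset strain = 0.002
Elastic strain at yield = total_strain - offset = 6.5e-03 - 0.002 = 4.5e-03
sigma_y = E * elastic_strain = 99000 * 4.5e-03
sigma_y = 445.5 MPa


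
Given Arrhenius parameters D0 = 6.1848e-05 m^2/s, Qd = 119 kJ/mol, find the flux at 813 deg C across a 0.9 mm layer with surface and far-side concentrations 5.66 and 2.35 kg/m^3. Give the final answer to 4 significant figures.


Step 1: D = D0 * exp(-Qd/(R*T))
T = 813 + 273.15 = 1086.15 K
D = 6.1848e-05 * exp(-119e3 / (8.314 * 1086.15)) = 1.1701e-10 m^2/s
Step 2: J = D * (C1 - C2) / dx
J = 1.1701e-10 * (5.66 - 2.35) / 9e-04
J = 4.303e-07 kg/(m^2*s)


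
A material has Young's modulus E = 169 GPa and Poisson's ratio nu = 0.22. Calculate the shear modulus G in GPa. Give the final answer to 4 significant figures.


G = E / (2*(1+nu))
G = 169 / (2*(1+0.22))
G = 69.26 GPa


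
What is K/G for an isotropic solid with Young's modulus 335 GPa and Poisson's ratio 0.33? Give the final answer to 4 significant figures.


G = E / (2*(1+nu))
G = 335 / (2*(1+0.33)) = 125.94 GPa
K = E / (3*(1-2*nu))
K = 335 / (3*(1-2*0.33)) = 328.431 GPa
K/G = 328.431 / 125.94 = 2.608


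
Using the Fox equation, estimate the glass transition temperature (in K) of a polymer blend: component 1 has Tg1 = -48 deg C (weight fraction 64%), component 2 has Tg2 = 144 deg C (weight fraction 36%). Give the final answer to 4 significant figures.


1/Tg = w1/Tg1 + w2/Tg2 (in Kelvin)
Tg1 = 225.15 K, Tg2 = 417.15 K
1/Tg = 0.64/225.15 + 0.36/417.15
Tg = 269.9 K


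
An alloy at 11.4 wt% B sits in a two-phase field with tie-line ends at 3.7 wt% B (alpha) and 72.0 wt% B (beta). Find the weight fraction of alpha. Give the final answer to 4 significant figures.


f_alpha = (C_beta - C0) / (C_beta - C_alpha)
f_alpha = (72.0 - 11.4) / (72.0 - 3.7)
f_alpha = 0.8873


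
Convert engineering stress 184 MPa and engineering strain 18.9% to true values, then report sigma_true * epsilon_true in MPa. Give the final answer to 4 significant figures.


sigma_true = sigma_eng * (1 + epsilon_eng)
sigma_true = 184 * (1 + 0.189) = 218.776 MPa
epsilon_true = ln(1 + epsilon_eng)
epsilon_true = ln(1 + 0.189) = 0.173113
sigma_true * epsilon_true = 218.776 * 0.173113 = 37.87 MPa


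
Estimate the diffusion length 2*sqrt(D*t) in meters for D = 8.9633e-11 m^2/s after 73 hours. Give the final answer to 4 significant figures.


t = 73 hr = 262800 s
Diffusion length = 2*sqrt(D*t)
= 2*sqrt(8.9633e-11 * 262800)
= 9.707e-03 m


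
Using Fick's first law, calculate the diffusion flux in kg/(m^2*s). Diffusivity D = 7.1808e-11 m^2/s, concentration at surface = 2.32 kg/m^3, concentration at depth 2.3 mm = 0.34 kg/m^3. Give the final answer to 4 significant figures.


J = -D * (dC/dx) = D * (C1 - C2) / dx
J = 7.1808e-11 * (2.32 - 0.34) / 2.3e-03
J = 6.182e-08 kg/(m^2*s)
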